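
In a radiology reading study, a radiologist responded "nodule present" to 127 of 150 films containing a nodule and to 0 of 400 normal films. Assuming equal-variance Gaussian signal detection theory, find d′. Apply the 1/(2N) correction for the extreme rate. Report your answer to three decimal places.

d′ = 4.046

The false-alarm rate is 0/400 = 0, so apply the 1/(2N) correction: FA → 1/(2·400) = 0.00125.
z(H) = z(0.84667) = 1.0223
z(FA) = z(0.00125) = -3.0233
d' = 1.0223 − (-3.0233) = 4.0456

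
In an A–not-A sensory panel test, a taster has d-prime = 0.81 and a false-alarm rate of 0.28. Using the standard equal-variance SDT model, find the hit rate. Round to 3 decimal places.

hit rate = 0.590

z(false-alarm rate) = z(0.28) = -0.5828
z(H) = z(FA) + d' = -0.5828 + 0.81 = 0.2272
hit rate = Φ(0.2272) = 0.5899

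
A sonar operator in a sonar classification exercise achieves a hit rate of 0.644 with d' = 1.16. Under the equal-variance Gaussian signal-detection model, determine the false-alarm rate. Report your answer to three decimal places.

false-alarm rate = 0.215

z(hit rate) = z(0.644) = 0.3692
z(FA) = z(H) − d' = 0.3692 − 1.16 = -0.7908
false-alarm rate = Φ(-0.7908) = 0.2145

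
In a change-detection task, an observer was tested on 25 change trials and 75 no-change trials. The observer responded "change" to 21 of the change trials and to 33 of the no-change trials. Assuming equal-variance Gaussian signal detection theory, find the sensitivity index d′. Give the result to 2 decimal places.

H = 21/25 = 0.8400
FA = 33/75 = 0.4400
Φ⁻¹(H) = Φ⁻¹(0.8400) = 0.9945
Φ⁻¹(FA) = Φ⁻¹(0.4400) = -0.1510
d' = z(H) − z(FA) = 0.9945 − (-0.1510) = 1.1455

d′ = 1.15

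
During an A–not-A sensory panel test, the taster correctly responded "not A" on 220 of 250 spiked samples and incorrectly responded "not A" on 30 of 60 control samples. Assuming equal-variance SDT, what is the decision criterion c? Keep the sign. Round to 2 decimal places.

H = 220/250 = 0.8800
FA = 30/60 = 0.5000
z(0.8800) = 1.175, z(0.5000) = 0.000
c = −½·[z(H) + z(FA)] = −0.5 × (1.175 + 0.000) = -0.5875
c < 0: the taster has a liberal response bias.

c = -0.59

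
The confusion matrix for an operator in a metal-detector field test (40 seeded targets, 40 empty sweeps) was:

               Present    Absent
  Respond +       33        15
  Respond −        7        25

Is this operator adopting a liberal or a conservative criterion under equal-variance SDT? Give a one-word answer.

liberal

z(H) = 0.935, z(FA) = -0.319
c = −½·(z(H) + z(FA)) = -0.308
c < 0 → liberal criterion (biased toward responding “yes”).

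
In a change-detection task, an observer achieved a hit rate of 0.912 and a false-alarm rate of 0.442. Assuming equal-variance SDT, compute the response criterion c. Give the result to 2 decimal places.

z(H) = 1.353
z(FA) = -0.146
c = −½·[z(H) + z(FA)] = −0.5 × (1.353 + (-0.146)) = -0.6035

c = -0.60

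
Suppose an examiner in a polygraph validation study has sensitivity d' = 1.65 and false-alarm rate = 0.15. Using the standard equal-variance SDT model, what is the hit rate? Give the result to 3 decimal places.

z(false-alarm rate) = z(0.15) = -1.0364
z(H) = z(FA) + d' = -1.0364 + 1.65 = 0.6136
hit rate = Φ(0.6136) = 0.7303

hit rate = 0.730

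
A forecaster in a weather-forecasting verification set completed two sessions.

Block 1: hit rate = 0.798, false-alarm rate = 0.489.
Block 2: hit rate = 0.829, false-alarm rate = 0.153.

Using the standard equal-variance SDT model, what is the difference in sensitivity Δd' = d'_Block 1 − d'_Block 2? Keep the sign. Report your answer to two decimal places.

Block 1: z(0.798) = 0.834, z(0.489) = -0.028, d' = 0.862
Block 2: z(0.829) = 0.950, z(0.153) = -1.024, d' = 1.974
Δd' = d'_Block 1 − d'_Block 2 = 0.862 − 1.974 = -1.112
Block 2 has the higher sensitivity.

Δd' = -1.11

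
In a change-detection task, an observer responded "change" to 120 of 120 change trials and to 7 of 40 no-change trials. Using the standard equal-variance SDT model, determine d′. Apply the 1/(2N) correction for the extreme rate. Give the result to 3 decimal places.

d′ = 3.573

The hit rate is 120/120 = 1, so apply the 1/(2N) correction: H → 1 − 1/(2·120) = 0.99583.
z(H) = z(0.99583) = 2.6380
z(FA) = z(0.17500) = -0.9346
d' = 2.6380 − (-0.9346) = 3.5726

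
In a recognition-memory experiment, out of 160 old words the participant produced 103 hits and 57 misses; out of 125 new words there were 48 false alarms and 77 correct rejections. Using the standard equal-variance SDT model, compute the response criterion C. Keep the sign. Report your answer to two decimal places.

C = -0.04

H = 103/160 = 0.6438
FA = 48/125 = 0.3840
Φ⁻¹(H) = 0.369
Φ⁻¹(FA) = -0.295
c = −½·[z(H) + z(FA)] = −0.5 × (0.369 + (-0.295)) = -0.037
c < 0: the participant has a liberal response bias.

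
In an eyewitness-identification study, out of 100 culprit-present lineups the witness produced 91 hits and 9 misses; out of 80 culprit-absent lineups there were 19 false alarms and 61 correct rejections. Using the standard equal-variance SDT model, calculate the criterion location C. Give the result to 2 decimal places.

C = -0.31

H = 91/100 = 0.9100
FA = 19/80 = 0.2375
z(0.9100) = 1.3408, z(0.2375) = -0.7144
c = −½·[z(H) + z(FA)] = −0.5 × (1.3408 + (-0.7144)) = -0.3132
c < 0: the witness has a liberal response bias.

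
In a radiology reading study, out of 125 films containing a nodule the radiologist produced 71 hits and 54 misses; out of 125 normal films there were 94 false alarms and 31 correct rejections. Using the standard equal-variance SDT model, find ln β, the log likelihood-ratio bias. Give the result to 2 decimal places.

ln β = 0.22

H = 71/125 = 0.5680
FA = 94/125 = 0.7520
Φ⁻¹(0.5680) = 0.171, Φ⁻¹(0.7520) = 0.681
ln β = −½·[z(H)² − z(FA)²] = −0.5 × (0.029 − 0.464) = 0.2175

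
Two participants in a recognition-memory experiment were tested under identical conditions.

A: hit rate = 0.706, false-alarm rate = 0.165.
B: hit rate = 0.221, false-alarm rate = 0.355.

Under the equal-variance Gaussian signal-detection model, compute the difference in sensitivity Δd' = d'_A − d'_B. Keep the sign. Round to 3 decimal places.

Δd' = 1.913

A: z(0.706) = 0.5417, z(0.165) = -0.9741, d' = 1.5158
B: z(0.221) = -0.7688, z(0.355) = -0.3719, d' = -0.3969
Δd' = d'_A − d'_B = 1.5158 − (-0.3969) = 1.9127
A has the higher sensitivity.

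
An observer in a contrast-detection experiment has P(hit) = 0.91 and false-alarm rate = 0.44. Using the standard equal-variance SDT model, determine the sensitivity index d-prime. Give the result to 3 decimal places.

Φ⁻¹(H) = 1.3408
Φ⁻¹(FA) = -0.1510
d' = z(H) − z(FA) = 1.3408 − (-0.1510) = 1.4918

d-prime = 1.492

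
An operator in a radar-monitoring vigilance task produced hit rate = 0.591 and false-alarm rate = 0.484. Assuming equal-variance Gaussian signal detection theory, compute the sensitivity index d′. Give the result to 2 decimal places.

z(H) = 0.230
z(FA) = -0.040
d' = z(H) − z(FA) = 0.230 − (-0.040) = 0.270

d′ = 0.27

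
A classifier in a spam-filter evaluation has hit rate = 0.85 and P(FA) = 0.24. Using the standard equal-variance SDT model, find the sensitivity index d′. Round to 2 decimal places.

z(H) = z(0.85) = 1.0364
z(FA) = z(0.24) = -0.7063
d' = z(H) − z(FA) = 1.0364 − (-0.7063) = 1.7427

d′ = 1.74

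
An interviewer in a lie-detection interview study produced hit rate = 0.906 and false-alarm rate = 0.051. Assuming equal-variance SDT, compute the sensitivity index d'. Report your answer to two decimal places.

d' = 2.95

z(H) = z(0.906) = 1.3165
z(FA) = z(0.051) = -1.6352
d' = z(H) − z(FA) = 1.3165 − (-1.6352) = 2.9517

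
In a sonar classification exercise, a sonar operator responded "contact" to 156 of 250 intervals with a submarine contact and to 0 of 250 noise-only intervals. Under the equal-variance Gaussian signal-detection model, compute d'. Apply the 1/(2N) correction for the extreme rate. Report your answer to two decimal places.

The false-alarm rate is 0/250 = 0, so apply the 1/(2N) correction: FA → 1/(2·250) = 0.00200.
z(H) = z(0.62400) = 0.316
z(FA) = z(0.00200) = -2.878
d' = 0.316 − (-2.878) = 3.194

d' = 3.19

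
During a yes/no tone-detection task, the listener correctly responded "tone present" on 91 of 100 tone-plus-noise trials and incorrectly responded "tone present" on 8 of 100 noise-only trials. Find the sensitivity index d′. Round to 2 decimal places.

d′ = 2.75

H = 91/100 = 0.9100
FA = 8/100 = 0.0800
z(H) = 1.341
z(FA) = -1.405
d' = z(H) − z(FA) = 1.341 − (-1.405) = 2.746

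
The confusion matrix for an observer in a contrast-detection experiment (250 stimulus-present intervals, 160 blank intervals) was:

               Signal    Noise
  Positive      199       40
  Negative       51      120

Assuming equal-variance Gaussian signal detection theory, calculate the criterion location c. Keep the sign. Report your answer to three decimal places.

c = -0.076

H = 199/250 = 0.7960
FA = 40/160 = 0.2500
Φ⁻¹(H) = Φ⁻¹(0.7960) = 0.8274
Φ⁻¹(FA) = Φ⁻¹(0.2500) = -0.6745
c = −½·[z(H) + z(FA)] = −0.5 × (0.8274 + (-0.6745)) = -0.07645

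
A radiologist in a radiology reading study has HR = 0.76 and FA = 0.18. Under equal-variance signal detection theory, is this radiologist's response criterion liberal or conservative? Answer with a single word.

conservative

z(H) = 0.706, z(FA) = -0.915
c = −½·(z(H) + z(FA)) = 0.1045
c > 0 → conservative criterion (biased toward responding “no”).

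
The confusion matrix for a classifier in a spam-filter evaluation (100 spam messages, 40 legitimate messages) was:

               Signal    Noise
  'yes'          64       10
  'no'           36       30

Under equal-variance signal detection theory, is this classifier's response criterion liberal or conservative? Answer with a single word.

conservative

z(H) = 0.358, z(FA) = -0.674
c = −½·(z(H) + z(FA)) = 0.158
c > 0 → conservative criterion (biased toward responding “no”).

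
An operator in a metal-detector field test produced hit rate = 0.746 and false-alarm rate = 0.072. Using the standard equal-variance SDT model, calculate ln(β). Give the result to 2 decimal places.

ln β = 0.85

z(0.746) = 0.662, z(0.072) = -1.461
ln β = −½·[z(H)² − z(FA)²] = −0.5 × (0.438 − 2.135) = 0.8485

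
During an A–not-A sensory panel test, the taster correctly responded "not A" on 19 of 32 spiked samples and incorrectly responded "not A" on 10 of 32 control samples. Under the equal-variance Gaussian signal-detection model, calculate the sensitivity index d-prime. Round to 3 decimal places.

H = 19/32 = 0.5938
FA = 10/32 = 0.3125
z(0.5938) = 0.2373, z(0.3125) = -0.4888
d' = z(H) − z(FA) = 0.2373 − (-0.4888) = 0.7261

d-prime = 0.726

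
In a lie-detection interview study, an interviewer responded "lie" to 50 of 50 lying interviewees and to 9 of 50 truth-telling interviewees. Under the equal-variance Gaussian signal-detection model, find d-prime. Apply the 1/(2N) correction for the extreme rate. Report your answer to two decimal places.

d-prime = 3.24

The hit rate is 50/50 = 1, so apply the 1/(2N) correction: H → 1 − 1/(2·50) = 0.99000.
z(H) = z(0.99000) = 2.326
z(FA) = z(0.18000) = -0.915
d' = 2.326 − (-0.915) = 3.241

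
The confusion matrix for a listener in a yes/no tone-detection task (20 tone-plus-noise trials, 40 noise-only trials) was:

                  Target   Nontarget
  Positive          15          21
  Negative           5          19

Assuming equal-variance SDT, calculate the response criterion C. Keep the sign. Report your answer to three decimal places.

C = -0.369

H = 15/20 = 0.7500
FA = 21/40 = 0.5250
z(0.7500) = 0.6745, z(0.5250) = 0.0627
c = −½·[z(H) + z(FA)] = −0.5 × (0.6745 + 0.0627) = -0.3686
c < 0: the listener has a liberal response bias.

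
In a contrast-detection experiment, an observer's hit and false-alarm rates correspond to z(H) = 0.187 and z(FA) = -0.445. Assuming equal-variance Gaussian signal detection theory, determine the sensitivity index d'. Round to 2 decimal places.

d' = z(H) − z(FA) = 0.187 − (-0.445) = 0.632

d' = 0.63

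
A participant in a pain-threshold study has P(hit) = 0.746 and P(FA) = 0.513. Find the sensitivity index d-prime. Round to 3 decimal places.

Φ⁻¹(H) = Φ⁻¹(0.746) = 0.6620
Φ⁻¹(FA) = Φ⁻¹(0.513) = 0.0326
d' = z(H) − z(FA) = 0.6620 − 0.0326 = 0.6294

d-prime = 0.629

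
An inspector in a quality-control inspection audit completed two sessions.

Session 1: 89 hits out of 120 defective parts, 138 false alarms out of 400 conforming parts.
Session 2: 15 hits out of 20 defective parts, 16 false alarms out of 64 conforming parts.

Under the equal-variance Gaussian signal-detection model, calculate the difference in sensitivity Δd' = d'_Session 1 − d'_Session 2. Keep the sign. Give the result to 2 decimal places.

Session 1: z(0.7417) = 0.649, z(0.3450) = -0.399, d' = 1.048
Session 2: z(0.7500) = 0.674, z(0.2500) = -0.674, d' = 1.348
Δd' = d'_Session 1 − d'_Session 2 = 1.048 − 1.348 = -0.300
Session 2 has the higher sensitivity.

Δd' = -0.30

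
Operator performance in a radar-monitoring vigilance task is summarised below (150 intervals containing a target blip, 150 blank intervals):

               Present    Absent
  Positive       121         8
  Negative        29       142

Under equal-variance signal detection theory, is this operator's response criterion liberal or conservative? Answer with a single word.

conservative

z(H) = 0.866, z(FA) = -1.613
c = −½·(z(H) + z(FA)) = 0.3735
c > 0 → conservative criterion (biased toward responding “no”).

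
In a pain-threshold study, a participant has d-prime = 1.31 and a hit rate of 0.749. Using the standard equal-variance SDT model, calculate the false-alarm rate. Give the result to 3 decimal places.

false-alarm rate = 0.262

z(hit rate) = z(0.749) = 0.6713
z(FA) = z(H) − d' = 0.6713 − 1.31 = -0.6387
false-alarm rate = Φ(-0.6387) = 0.2615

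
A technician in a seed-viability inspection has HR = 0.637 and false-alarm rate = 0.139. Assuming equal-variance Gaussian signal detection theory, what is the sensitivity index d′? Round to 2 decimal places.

d′ = 1.44

z(0.637) = 0.350, z(0.139) = -1.085
d' = z(H) − z(FA) = 0.350 − (-1.085) = 1.435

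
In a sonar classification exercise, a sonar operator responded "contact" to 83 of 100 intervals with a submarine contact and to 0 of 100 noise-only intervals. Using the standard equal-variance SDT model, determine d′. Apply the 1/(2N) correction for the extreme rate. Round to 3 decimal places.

The false-alarm rate is 0/100 = 0, so apply the 1/(2N) correction: FA → 1/(2·100) = 0.00500.
z(H) = z(0.83000) = 0.9542
z(FA) = z(0.00500) = -2.5758
d' = 0.9542 − (-2.5758) = 3.5300

d′ = 3.530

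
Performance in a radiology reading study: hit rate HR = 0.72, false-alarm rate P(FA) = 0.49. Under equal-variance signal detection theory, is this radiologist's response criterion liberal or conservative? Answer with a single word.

liberal

z(H) = 0.583, z(FA) = -0.025
c = −½·(z(H) + z(FA)) = -0.279
c < 0 → liberal criterion (biased toward responding “yes”).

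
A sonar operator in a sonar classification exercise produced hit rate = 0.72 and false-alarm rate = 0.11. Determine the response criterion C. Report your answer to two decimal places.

C = 0.32

z(H) = z(0.72) = 0.5828
z(FA) = z(0.11) = -1.2265
c = −½·[z(H) + z(FA)] = −0.5 × (0.5828 + (-1.2265)) = 0.32185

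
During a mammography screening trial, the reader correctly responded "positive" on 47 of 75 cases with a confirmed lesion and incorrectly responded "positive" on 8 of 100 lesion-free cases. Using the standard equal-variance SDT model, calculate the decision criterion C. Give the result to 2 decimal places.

H = 47/75 = 0.6267
FA = 8/100 = 0.0800
z(H) = 0.323
z(FA) = -1.405
c = −½·[z(H) + z(FA)] = −0.5 × (0.323 + (-1.405)) = 0.541

C = 0.54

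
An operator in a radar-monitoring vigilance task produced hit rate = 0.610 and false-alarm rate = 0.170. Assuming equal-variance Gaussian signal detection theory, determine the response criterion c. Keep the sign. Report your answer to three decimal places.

c = 0.337

z(H) = 0.2793
z(FA) = -0.9542
c = −½·[z(H) + z(FA)] = −0.5 × (0.2793 + (-0.9542)) = 0.33745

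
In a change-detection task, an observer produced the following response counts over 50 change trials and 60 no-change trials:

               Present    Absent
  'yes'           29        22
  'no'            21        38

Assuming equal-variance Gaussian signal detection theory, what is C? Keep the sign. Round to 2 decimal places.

C = 0.07

H = 29/50 = 0.5800
FA = 22/60 = 0.3667
z(0.5800) = 0.202, z(0.3667) = -0.341
c = −½·[z(H) + z(FA)] = −0.5 × (0.202 + (-0.341)) = 0.0695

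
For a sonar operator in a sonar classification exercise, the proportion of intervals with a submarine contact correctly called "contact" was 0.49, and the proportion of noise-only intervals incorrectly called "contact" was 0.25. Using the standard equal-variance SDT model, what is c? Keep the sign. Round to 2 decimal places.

c = 0.35

z(H) = -0.025
z(FA) = -0.674
c = −½·[z(H) + z(FA)] = −0.5 × (-0.025 + (-0.674)) = 0.3495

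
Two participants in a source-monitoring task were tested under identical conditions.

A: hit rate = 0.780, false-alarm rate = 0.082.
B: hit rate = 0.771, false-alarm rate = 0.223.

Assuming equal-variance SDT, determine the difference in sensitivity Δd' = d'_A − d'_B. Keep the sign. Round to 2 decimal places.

A: z(0.780) = 0.772, z(0.082) = -1.392, d' = 2.164
B: z(0.771) = 0.742, z(0.223) = -0.762, d' = 1.504
Δd' = d'_A − d'_B = 2.164 − 1.504 = 0.660
A has the higher sensitivity.

Δd' = 0.66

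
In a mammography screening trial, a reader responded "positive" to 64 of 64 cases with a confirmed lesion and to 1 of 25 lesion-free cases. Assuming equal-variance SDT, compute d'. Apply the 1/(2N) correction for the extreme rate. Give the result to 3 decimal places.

The hit rate is 64/64 = 1, so apply the 1/(2N) correction: H → 1 − 1/(2·64) = 0.99219.
z(H) = z(0.99219) = 2.4177
z(FA) = z(0.04000) = -1.7507
d' = 2.4177 − (-1.7507) = 4.1684

d' = 4.168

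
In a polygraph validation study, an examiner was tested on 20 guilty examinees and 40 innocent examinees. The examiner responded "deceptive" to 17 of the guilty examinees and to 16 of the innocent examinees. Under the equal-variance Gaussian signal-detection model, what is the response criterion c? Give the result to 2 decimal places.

c = -0.39

H = 17/20 = 0.8500
FA = 16/40 = 0.4000
z(H) = 1.036
z(FA) = -0.253
c = −½·[z(H) + z(FA)] = −0.5 × (1.036 + (-0.253)) = -0.3915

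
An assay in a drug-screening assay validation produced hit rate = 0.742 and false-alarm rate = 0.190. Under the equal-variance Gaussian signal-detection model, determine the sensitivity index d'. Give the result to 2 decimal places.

d' = 1.53

z(0.742) = 0.650, z(0.190) = -0.878
d' = z(H) − z(FA) = 0.650 − (-0.878) = 1.528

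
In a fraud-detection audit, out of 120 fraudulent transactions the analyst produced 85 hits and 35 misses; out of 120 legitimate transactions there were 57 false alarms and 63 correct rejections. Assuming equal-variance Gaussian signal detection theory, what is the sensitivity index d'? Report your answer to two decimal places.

d' = 0.61

H = 85/120 = 0.7083
FA = 57/120 = 0.4750
z(H) = 0.5484
z(FA) = -0.0627
d' = z(H) − z(FA) = 0.5484 − (-0.0627) = 0.6111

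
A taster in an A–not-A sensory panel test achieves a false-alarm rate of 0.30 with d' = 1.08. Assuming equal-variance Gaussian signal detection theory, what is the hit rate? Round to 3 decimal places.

hit rate = 0.711

z(false-alarm rate) = z(0.30) = -0.5244
z(H) = z(FA) + d' = -0.5244 + 1.08 = 0.5556
hit rate = Φ(0.5556) = 0.7108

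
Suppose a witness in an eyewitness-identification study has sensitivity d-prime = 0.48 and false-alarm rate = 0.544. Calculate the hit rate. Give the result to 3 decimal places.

hit rate = 0.723

z(false-alarm rate) = z(0.544) = 0.1105
z(H) = z(FA) + d' = 0.1105 + 0.48 = 0.5905
hit rate = Φ(0.5905) = 0.7226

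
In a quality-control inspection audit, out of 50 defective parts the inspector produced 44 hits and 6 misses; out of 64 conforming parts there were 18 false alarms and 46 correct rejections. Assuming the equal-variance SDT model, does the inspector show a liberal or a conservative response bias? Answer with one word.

z(H) = 1.175, z(FA) = -0.579
c = −½·(z(H) + z(FA)) = -0.298
c < 0 → liberal criterion (biased toward responding “yes”).

liberal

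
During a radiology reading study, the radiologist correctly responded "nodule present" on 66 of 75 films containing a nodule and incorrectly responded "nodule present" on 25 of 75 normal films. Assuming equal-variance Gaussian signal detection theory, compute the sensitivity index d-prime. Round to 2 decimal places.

d-prime = 1.61

H = 66/75 = 0.8800
FA = 25/75 = 0.3333
z(H) = z(0.8800) = 1.1750
z(FA) = z(0.3333) = -0.4308
d' = z(H) − z(FA) = 1.1750 − (-0.4308) = 1.6058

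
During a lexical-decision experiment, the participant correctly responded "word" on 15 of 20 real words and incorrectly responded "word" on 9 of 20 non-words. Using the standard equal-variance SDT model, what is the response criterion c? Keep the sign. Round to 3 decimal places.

H = 15/20 = 0.7500
FA = 9/20 = 0.4500
Φ⁻¹(0.7500) = 0.6745, Φ⁻¹(0.4500) = -0.1257
c = −½·[z(H) + z(FA)] = −0.5 × (0.6745 + (-0.1257)) = -0.2744

c = -0.274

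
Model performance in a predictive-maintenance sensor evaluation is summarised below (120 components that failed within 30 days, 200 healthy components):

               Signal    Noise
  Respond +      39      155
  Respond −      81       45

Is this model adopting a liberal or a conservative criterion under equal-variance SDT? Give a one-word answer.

z(H) = -0.454, z(FA) = 0.755
c = −½·(z(H) + z(FA)) = -0.1505
c < 0 → liberal criterion (biased toward responding “yes”).

liberal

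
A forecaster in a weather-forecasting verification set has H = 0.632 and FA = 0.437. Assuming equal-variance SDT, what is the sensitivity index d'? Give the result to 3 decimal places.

Φ⁻¹(H) = 0.3372
Φ⁻¹(FA) = -0.1586
d' = z(H) − z(FA) = 0.3372 − (-0.1586) = 0.4958

d' = 0.496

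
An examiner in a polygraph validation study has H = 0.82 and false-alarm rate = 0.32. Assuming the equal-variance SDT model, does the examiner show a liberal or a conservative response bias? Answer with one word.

liberal

z(H) = 0.915, z(FA) = -0.468
c = −½·(z(H) + z(FA)) = -0.2235
c < 0 → liberal criterion (biased toward responding “yes”).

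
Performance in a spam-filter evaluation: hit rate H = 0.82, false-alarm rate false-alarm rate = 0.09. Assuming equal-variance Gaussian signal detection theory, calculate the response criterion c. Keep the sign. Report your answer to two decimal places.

z(H) = 0.915
z(FA) = -1.341
c = −½·[z(H) + z(FA)] = −0.5 × (0.915 + (-1.341)) = 0.213
c > 0: the classifier has a conservative response bias.

c = 0.21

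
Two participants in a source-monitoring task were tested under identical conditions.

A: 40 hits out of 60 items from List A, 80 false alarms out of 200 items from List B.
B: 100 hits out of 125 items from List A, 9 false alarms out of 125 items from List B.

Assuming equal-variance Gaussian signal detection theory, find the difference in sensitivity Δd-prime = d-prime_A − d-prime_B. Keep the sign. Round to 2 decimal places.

A: z(0.6667) = 0.431, z(0.4000) = -0.253, d' = 0.684
B: z(0.8000) = 0.842, z(0.0720) = -1.461, d' = 2.303
Δd' = d'_A − d'_B = 0.684 − 2.303 = -1.619
B has the higher sensitivity.

Δd-prime = -1.62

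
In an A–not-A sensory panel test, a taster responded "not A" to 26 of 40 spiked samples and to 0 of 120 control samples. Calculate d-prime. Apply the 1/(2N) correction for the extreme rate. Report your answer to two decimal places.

The false-alarm rate is 0/120 = 0, so apply the 1/(2N) correction: FA → 1/(2·120) = 0.00417.
z(H) = z(0.65000) = 0.385
z(FA) = z(0.00417) = -2.638
d' = 0.385 − (-2.638) = 3.023

d-prime = 3.02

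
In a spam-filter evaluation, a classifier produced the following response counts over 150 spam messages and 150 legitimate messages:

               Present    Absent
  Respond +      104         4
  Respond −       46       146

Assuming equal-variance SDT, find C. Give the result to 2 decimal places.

H = 104/150 = 0.6933
FA = 4/150 = 0.0267
z(H) = 0.5052
z(FA) = -1.9317
c = −½·[z(H) + z(FA)] = −0.5 × (0.5052 + (-1.9317)) = 0.71325
c > 0: the classifier has a conservative response bias.

C = 0.71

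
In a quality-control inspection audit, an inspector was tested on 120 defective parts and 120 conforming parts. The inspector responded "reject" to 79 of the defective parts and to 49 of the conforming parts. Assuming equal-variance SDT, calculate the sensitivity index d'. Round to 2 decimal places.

H = 79/120 = 0.6583
FA = 49/120 = 0.4083
Φ⁻¹(H) = 0.408
Φ⁻¹(FA) = -0.232
d' = z(H) − z(FA) = 0.408 − (-0.232) = 0.640

d' = 0.64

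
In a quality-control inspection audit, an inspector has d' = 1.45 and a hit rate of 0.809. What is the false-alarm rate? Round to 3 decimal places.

z(hit rate) = z(0.809) = 0.8742
z(FA) = z(H) − d' = 0.8742 − 1.45 = -0.5758
false-alarm rate = Φ(-0.5758) = 0.2824

false-alarm rate = 0.282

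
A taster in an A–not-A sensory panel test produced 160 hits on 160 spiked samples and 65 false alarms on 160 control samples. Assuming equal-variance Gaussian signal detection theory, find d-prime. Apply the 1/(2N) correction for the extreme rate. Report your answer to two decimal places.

The hit rate is 160/160 = 1, so apply the 1/(2N) correction: H → 1 − 1/(2·160) = 0.99687.
z(H) = z(0.99687) = 2.734
z(FA) = z(0.40625) = -0.237
d' = 2.734 − (-0.237) = 2.971

d-prime = 2.97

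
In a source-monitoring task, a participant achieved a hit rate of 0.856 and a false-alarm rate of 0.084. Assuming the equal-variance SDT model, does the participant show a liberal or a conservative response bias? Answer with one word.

conservative

z(H) = 1.063, z(FA) = -1.379
c = −½·(z(H) + z(FA)) = 0.158
c > 0 → conservative criterion (biased toward responding “no”).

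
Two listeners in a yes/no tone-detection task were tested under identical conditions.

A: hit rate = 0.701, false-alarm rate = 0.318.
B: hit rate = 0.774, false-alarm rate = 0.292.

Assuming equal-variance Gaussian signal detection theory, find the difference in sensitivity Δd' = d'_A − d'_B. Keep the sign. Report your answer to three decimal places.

A: z(0.701) = 0.5273, z(0.318) = -0.4733, d' = 1.0006
B: z(0.774) = 0.7521, z(0.292) = -0.5476, d' = 1.2997
Δd' = d'_A − d'_B = 1.0006 − 1.2997 = -0.2991
B has the higher sensitivity.

Δd' = -0.299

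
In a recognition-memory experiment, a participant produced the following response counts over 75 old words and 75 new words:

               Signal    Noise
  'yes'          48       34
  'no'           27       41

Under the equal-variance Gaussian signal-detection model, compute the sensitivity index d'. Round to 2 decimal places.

d' = 0.48

H = 48/75 = 0.6400
FA = 34/75 = 0.4533
Φ⁻¹(H) = Φ⁻¹(0.6400) = 0.358
Φ⁻¹(FA) = Φ⁻¹(0.4533) = -0.117
d' = z(H) − z(FA) = 0.358 − (-0.117) = 0.475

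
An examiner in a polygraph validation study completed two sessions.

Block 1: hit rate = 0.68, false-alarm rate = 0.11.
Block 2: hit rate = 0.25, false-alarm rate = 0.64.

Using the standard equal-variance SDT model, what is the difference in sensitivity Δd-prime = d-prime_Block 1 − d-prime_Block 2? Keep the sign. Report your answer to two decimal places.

Δd-prime = 2.73

Block 1: z(0.68) = 0.468, z(0.11) = -1.227, d' = 1.695
Block 2: z(0.25) = -0.674, z(0.64) = 0.358, d' = -1.032
Δd' = d'_Block 1 − d'_Block 2 = 1.695 − (-1.032) = 2.727
Block 1 has the higher sensitivity.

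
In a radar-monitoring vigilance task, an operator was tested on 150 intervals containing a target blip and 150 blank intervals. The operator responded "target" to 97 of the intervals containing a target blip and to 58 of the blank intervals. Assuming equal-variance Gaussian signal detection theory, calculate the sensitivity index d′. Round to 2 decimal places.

H = 97/150 = 0.6467
FA = 58/150 = 0.3867
z(H) = 0.3764
z(FA) = -0.2879
d' = z(H) − z(FA) = 0.3764 − (-0.2879) = 0.6643

d′ = 0.66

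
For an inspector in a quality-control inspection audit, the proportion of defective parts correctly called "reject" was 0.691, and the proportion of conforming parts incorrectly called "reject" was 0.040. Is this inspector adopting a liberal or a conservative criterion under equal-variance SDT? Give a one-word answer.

conservative

z(H) = 0.499, z(FA) = -1.751
c = −½·(z(H) + z(FA)) = 0.626
c > 0 → conservative criterion (biased toward responding “no”).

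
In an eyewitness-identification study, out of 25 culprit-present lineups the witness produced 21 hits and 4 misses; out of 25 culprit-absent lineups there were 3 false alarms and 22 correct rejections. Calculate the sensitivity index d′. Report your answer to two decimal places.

d′ = 2.17

H = 21/25 = 0.8400
FA = 3/25 = 0.1200
z(H) = 0.994
z(FA) = -1.175
d' = z(H) − z(FA) = 0.994 − (-1.175) = 2.169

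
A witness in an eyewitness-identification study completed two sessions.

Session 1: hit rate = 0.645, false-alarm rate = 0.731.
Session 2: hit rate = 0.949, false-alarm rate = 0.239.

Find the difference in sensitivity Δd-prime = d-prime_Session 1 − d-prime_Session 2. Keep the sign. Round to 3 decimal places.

Δd-prime = -2.589

Session 1: z(0.645) = 0.3719, z(0.731) = 0.6158, d' = -0.2439
Session 2: z(0.949) = 1.6352, z(0.239) = -0.7095, d' = 2.3447
Δd' = d'_Session 1 − d'_Session 2 = -0.2439 − 2.3447 = -2.5886
Session 2 has the higher sensitivity.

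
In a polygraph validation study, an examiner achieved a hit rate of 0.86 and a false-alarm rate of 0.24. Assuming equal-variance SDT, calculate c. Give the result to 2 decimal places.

z(H) = z(0.86) = 1.0803
z(FA) = z(0.24) = -0.7063
c = −½·[z(H) + z(FA)] = −0.5 × (1.0803 + (-0.7063)) = -0.1870

c = -0.19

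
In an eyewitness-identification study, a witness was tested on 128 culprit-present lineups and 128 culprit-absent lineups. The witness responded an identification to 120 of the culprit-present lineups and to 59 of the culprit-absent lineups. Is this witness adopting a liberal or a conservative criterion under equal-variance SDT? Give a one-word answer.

liberal

z(H) = 1.534, z(FA) = -0.098
c = −½·(z(H) + z(FA)) = -0.718
c < 0 → liberal criterion (biased toward responding “yes”).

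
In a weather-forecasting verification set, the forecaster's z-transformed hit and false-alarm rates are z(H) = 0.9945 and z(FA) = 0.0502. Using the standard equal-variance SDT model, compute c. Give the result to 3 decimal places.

c = -0.522

c = −½·[z(H) + z(FA)] = −½·(0.9945 + 0.0502) = -0.52235
c < 0: the forecaster has a liberal response bias.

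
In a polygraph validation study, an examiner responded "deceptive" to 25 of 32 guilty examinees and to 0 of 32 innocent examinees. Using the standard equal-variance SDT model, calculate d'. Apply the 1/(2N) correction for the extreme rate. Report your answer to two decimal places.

d' = 2.93

The false-alarm rate is 0/32 = 0, so apply the 1/(2N) correction: FA → 1/(2·32) = 0.01562.
z(H) = z(0.78125) = 0.776
z(FA) = z(0.01562) = -2.154
d' = 0.776 − (-2.154) = 2.930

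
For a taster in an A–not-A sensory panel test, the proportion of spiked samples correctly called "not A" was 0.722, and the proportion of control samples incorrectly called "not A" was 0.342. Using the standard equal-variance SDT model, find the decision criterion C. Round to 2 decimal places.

C = -0.09

Φ⁻¹(0.722) = 0.589, Φ⁻¹(0.342) = -0.407
c = −½·[z(H) + z(FA)] = −0.5 × (0.589 + (-0.407)) = -0.091
c < 0: the taster has a liberal response bias.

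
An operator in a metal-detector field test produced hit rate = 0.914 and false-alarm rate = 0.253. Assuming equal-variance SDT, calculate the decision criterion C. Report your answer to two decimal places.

C = -0.35

Φ⁻¹(H) = 1.3658
Φ⁻¹(FA) = -0.6651
c = −½·[z(H) + z(FA)] = −0.5 × (1.3658 + (-0.6651)) = -0.35035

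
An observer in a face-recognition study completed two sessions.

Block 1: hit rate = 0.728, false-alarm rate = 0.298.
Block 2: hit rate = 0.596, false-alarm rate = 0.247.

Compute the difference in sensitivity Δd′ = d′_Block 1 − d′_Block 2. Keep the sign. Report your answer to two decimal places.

Δd′ = 0.21

Block 1: z(0.728) = 0.607, z(0.298) = -0.530, d' = 1.137
Block 2: z(0.596) = 0.243, z(0.247) = -0.684, d' = 0.927
Δd' = d'_Block 1 − d'_Block 2 = 1.137 − 0.927 = 0.210
Block 1 has the higher sensitivity.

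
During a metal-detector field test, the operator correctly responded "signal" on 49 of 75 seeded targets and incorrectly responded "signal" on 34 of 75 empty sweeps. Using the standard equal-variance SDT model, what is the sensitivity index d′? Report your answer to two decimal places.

d′ = 0.51

H = 49/75 = 0.6533
FA = 34/75 = 0.4533
Φ⁻¹(H) = Φ⁻¹(0.6533) = 0.394
Φ⁻¹(FA) = Φ⁻¹(0.4533) = -0.117
d' = z(H) − z(FA) = 0.394 − (-0.117) = 0.511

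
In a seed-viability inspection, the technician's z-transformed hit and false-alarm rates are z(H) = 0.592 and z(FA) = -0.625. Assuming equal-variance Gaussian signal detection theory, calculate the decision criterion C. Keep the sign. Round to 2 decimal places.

c = −½·[z(H) + z(FA)] = −½·(0.592 + (-0.625)) = 0.0165
c > 0: the technician has a conservative response bias.

C = 0.02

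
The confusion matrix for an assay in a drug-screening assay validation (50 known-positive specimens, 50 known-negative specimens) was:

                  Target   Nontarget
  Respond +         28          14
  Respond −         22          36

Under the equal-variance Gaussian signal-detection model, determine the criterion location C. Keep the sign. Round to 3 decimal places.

H = 28/50 = 0.5600
FA = 14/50 = 0.2800
z(H) = z(0.5600) = 0.1510
z(FA) = z(0.2800) = -0.5828
c = −½·[z(H) + z(FA)] = −0.5 × (0.1510 + (-0.5828)) = 0.2159
c > 0: the assay has a conservative response bias.

C = 0.216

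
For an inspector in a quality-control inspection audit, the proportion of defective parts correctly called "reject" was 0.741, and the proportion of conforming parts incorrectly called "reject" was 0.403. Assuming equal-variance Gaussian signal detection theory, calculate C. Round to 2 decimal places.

C = -0.20

z(H) = 0.646
z(FA) = -0.246
c = −½·[z(H) + z(FA)] = −0.5 × (0.646 + (-0.246)) = -0.200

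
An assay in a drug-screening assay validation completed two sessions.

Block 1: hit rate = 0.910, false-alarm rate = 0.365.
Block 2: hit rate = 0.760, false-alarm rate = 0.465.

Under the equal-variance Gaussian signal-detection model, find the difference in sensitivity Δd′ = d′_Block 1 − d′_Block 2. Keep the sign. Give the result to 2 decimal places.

Δd′ = 0.89

Block 1: z(0.910) = 1.341, z(0.365) = -0.345, d' = 1.686
Block 2: z(0.760) = 0.706, z(0.465) = -0.088, d' = 0.794
Δd' = d'_Block 1 − d'_Block 2 = 1.686 − 0.794 = 0.892
Block 1 has the higher sensitivity.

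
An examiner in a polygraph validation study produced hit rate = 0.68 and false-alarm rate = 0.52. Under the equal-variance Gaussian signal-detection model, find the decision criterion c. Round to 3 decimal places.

Φ⁻¹(H) = 0.4677
Φ⁻¹(FA) = 0.0502
c = −½·[z(H) + z(FA)] = −0.5 × (0.4677 + 0.0502) = -0.25895

c = -0.259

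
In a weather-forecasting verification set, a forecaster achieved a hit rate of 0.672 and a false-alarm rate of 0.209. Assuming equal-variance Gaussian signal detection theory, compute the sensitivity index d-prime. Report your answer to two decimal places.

d-prime = 1.26

z(0.672) = 0.4454, z(0.209) = -0.8099
d' = z(H) − z(FA) = 0.4454 − (-0.8099) = 1.2553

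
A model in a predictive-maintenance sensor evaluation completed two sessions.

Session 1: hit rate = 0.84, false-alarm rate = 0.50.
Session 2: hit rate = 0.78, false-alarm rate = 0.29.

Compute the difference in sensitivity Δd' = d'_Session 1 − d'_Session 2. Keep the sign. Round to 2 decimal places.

Δd' = -0.33

Session 1: z(0.84) = 0.994, z(0.50) = 0.000, d' = 0.994
Session 2: z(0.78) = 0.772, z(0.29) = -0.553, d' = 1.325
Δd' = d'_Session 1 − d'_Session 2 = 0.994 − 1.325 = -0.331
Session 2 has the higher sensitivity.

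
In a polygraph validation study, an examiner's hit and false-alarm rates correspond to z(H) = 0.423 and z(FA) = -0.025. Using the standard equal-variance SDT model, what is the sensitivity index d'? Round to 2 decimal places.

d' = 0.45

d' = z(H) − z(FA) = 0.423 − (-0.025) = 0.448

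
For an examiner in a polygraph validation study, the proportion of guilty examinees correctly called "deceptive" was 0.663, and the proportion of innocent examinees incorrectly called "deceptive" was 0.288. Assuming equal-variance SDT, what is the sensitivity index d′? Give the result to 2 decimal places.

d′ = 0.98

z(H) = z(0.663) = 0.421
z(FA) = z(0.288) = -0.559
d' = z(H) − z(FA) = 0.421 − (-0.559) = 0.980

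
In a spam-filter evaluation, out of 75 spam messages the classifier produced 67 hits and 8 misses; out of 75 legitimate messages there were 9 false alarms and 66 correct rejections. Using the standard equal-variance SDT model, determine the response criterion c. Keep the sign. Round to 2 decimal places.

H = 67/75 = 0.8933
FA = 9/75 = 0.1200
Φ⁻¹(H) = Φ⁻¹(0.8933) = 1.244
Φ⁻¹(FA) = Φ⁻¹(0.1200) = -1.175
c = −½·[z(H) + z(FA)] = −0.5 × (1.244 + (-1.175)) = -0.0345
c < 0: the classifier has a liberal response bias.

c = -0.03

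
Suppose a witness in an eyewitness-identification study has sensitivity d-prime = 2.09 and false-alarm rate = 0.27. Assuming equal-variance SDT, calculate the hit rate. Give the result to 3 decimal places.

z(false-alarm rate) = z(0.27) = -0.6128
z(H) = z(FA) + d' = -0.6128 + 2.09 = 1.4772
hit rate = Φ(1.4772) = 0.9302

hit rate = 0.930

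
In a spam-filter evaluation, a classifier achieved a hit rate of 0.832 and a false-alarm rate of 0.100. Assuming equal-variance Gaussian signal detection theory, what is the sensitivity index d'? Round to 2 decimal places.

d' = 2.24

z(0.832) = 0.962, z(0.100) = -1.282
d' = z(H) − z(FA) = 0.962 − (-1.282) = 2.244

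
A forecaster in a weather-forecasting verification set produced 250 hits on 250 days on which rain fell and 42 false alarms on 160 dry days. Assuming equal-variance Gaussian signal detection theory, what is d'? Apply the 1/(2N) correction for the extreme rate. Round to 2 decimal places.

The hit rate is 250/250 = 1, so apply the 1/(2N) correction: H → 1 − 1/(2·250) = 0.99800.
z(H) = z(0.99800) = 2.878
z(FA) = z(0.26250) = -0.636
d' = 2.878 − (-0.636) = 3.514

d' = 3.51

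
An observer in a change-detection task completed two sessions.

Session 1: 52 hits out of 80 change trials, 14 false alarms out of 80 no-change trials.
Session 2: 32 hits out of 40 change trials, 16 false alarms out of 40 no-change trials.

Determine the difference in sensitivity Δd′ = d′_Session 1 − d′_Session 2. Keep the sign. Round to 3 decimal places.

Δd′ = 0.225

Session 1: z(0.6500) = 0.3853, z(0.1750) = -0.9346, d' = 1.3199
Session 2: z(0.8000) = 0.8416, z(0.4000) = -0.2533, d' = 1.0949
Δd' = d'_Session 1 − d'_Session 2 = 1.3199 − 1.0949 = 0.2250
Session 1 has the higher sensitivity.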